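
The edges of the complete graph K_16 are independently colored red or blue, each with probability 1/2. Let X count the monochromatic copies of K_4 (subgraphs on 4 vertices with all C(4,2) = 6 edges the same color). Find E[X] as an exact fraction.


Let X = Σ_S X_S over the C(16, 4) = 1820 subsets S of size 4, where X_S = 1 if the K_4 on S is monochromatic.
For a fixed S, the K_4 on S has C(4, 2) = 6 edges. P[all 6 edges red] = (1/2)^6, and likewise for blue, so P[monochromatic] = 2·(1/2)^6 = 2^{1 − 6} = 1/32.
By linearity of expectation: E[X] = C(16, 4) · 2^{1 − 6} = 1820 · 1/32 = 455/8.
Numerically: E[X] ≈ 56.87500.

E[X] = C(16,4)·2^(1−C(4,2)) = 455/8 ≈ 56.87500.


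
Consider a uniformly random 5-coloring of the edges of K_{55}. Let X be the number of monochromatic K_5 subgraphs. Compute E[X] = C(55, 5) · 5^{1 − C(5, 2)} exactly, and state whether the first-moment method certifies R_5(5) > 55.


E[X] = C(55, 5) · 5^{1 − 10} = 3478761 · 5^{−9} = 3478761/1953125.
As a reduced fraction: E[X] = 3478761/1953125 ≈ 1.7811256.
Is E[X] < 1? NO.
Since E[X] ≥ 1, the first-moment bound is inconclusive at n = 55; it does NOT by itself certify R_5(5) > 55.

E[X] = 3478761/1953125 ≈ 1.7811256; E[X] ≥ 1; first-moment method inconclusive here.


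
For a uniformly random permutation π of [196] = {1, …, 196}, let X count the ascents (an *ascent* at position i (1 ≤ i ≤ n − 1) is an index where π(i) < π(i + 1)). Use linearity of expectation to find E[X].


Write X = Σ X_I over i = 1, …, 195, with X_I the indicator of one ascent.
There are 195 indicators.
For each fixed i, the pair (π(i), π(i+1)) is a uniformly random ordered pair of distinct values from {1, …, 196}; by symmetry P[π(i) < π(i+1)] = 1/2.
By linearity: E[X] = 195 · (1/2) = (196 − 1) · (1/2) = 195/2 ≈ 97.500.

E[X] = 195/2 = 97.500.


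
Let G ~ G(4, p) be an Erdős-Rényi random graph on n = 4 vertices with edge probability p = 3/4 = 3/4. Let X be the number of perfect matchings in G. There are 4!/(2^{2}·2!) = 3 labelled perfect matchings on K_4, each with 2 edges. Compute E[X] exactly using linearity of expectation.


K_4 has 4!/(2^{2}·2!) = 3 labelled perfect matchings.
For each such perfect matching H, let X_H = 1 if all 2 edges of H are present in G. Then P[X_H = 1] = p^{2} = (3/4)^{2} = 9/16.
By linearity of expectation: E[X] = Σ_H E[X_H] = 3 · p^{2} = 3 · 9/16 = 27/16.
Numerically: E[X] ≈ 1.688.

E[X] = 3 · (3/4)^{2} = 27/16 ≈ 1.688.


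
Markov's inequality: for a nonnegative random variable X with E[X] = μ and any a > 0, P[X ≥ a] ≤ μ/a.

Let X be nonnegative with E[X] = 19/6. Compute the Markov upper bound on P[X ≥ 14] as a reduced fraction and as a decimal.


μ = E[X] = 19/6, a = 14.
Markov: P[X ≥ 14] ≤ μ/a = (19/6)/14 = 19/84.
Numerically: ≈ 0.226190.
(Since a = 14 > μ = 3.166667, the bound 19/84 is < 1 and informative.)

P[X ≥ 14] ≤ 19/84 ≈ 0.226190.


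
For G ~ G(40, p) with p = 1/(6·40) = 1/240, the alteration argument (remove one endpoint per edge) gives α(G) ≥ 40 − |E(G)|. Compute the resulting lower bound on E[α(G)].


E[|E(G)|] = C(40, 2)·p = 780 · (1/240) = 13/4.
E[α(G)] ≥ n − E[|E(G)|] = 40 − 13/4 = 147/4.
Numerically: ≈ 36.75000.
(This is only a lower bound; the true E[α(G)] may be larger.)

E[α(G)] ≥ 147/4 ≈ 36.75000.


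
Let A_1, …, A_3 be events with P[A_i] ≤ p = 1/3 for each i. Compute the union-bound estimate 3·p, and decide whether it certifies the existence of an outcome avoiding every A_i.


Union bound: P[∪_{i=1}^{3} A_i] ≤ Σ_i P[A_i] ≤ 3·p = 3·(1/3) = 1.
Numerically: 1 ≈ 1.0000000.
Is 1 < 1? NO.
Since the bound 1 is ≥ 1, the union bound is uninformative here; it does NOT by itself certify existence.

3·p = 1 ≈ 1.0000000; existence NOT certified by the union bound.


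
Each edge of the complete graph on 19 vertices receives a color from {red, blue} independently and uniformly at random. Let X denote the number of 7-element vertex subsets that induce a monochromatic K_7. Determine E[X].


Let X = Σ_S X_S over the C(19, 7) = 50388 subsets S of size 7, where X_S = 1 if the K_7 on S is monochromatic.
For a fixed S, the K_7 on S has C(7, 2) = 21 edges. P[all 21 edges red] = (1/2)^21, and likewise for blue, so P[monochromatic] = 2·(1/2)^21 = 2^{1 − 21} = 1/1048576.
By linearity of expectation: E[X] = C(19, 7) · 2^{1 − 21} = 50388 · 1/1048576 = 12597/262144.
Numerically: E[X] ≈ 0.048054.

E[X] = C(19,7)·2^(1−C(7,2)) = 12597/262144 ≈ 0.048054.


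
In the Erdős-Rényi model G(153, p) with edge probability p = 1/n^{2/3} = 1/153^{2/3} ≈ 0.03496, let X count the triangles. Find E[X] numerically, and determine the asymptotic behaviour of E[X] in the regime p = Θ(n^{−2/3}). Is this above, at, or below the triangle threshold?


Number of potential triangles: C(153, 3) = 585276.
Each occurs with probability p³ ≈ (0.03496)³ ≈ 4.271861e-05.
By linearity: E[X] = C(153, 3)·p³ ≈ 585276 · 4.271861e-05 ≈ 25.0022.
Since α = 2/3 < 1, p = c/n^{2/3} ≫ 1/n is above the triangle threshold p ~ 1/n. Asymptotically E[X] ~ (c³/6)·n^{3(1−α)} = (1³/6)·n^{1} → ∞; triangles are abundant w.h.p.

E[X] ≈ 25.0022; in regime p = Θ(1/n^{2/3}) E[X] diverges (above the triangle threshold p ~ 1/n).


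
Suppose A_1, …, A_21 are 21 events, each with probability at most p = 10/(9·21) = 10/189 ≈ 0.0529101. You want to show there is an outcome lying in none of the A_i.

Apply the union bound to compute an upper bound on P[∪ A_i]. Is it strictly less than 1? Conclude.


Union bound: P[∪_{i=1}^{21} A_i] ≤ Σ_i P[A_i] ≤ 21·p = 21·(10/189) = 10/9.
Numerically: 10/9 ≈ 1.1111111.
Is 10/9 < 1? NO.
Since the bound 10/9 is ≥ 1, the union bound is uninformative here; it does NOT by itself certify existence.

21·p = 10/9 ≈ 1.1111111; existence NOT certified by the union bound.


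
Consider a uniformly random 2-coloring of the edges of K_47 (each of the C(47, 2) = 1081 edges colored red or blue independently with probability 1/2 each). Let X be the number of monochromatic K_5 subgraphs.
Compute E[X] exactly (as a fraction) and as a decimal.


Let X = Σ_S X_S over the C(47, 5) = 1533939 subsets S of size 5, where X_S = 1 if the K_5 on S is monochromatic.
For a fixed S, the K_5 on S has C(5, 2) = 10 edges. P[all 10 edges red] = (1/2)^10, and likewise for blue, so P[monochromatic] = 2·(1/2)^10 = 2^{1 − 10} = 1/512.
By linearity of expectation: E[X] = C(47, 5) · 2^{1 − 10} = 1533939 · 1/512 = 1533939/512.
Numerically: E[X] ≈ 2995.97461.

E[X] = C(47,5)·2^(1−C(5,2)) = 1533939/512 ≈ 2995.97461.


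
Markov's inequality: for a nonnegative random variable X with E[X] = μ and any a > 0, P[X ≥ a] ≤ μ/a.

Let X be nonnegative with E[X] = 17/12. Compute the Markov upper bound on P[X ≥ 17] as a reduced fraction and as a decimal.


μ = E[X] = 17/12, a = 17.
Markov: P[X ≥ 17] ≤ μ/a = (17/12)/17 = 1/12.
Numerically: ≈ 0.0833.
(Since a = 17 > μ = 1.4167, the bound 1/12 is < 1 and informative.)

P[X ≥ 17] ≤ 1/12 ≈ 0.0833.


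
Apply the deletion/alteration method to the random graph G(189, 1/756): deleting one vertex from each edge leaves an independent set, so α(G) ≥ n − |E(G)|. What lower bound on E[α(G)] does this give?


E[|E(G)|] = C(189, 2)·p = 17766 · (1/756) = 47/2.
E[α(G)] ≥ n − E[|E(G)|] = 189 − 47/2 = 331/2.
Numerically: ≈ 165.500000.
(This is only a lower bound; the true E[α(G)] may be larger.)

E[α(G)] ≥ 331/2 ≈ 165.500000.


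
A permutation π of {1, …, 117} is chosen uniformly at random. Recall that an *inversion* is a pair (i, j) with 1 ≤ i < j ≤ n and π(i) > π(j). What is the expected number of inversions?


Write X = Σ X_I over the C(117, 2) = 6786 pairs i < j, with X_I the indicator of one inversion.
There are 6786 indicators.
For each fixed pair i < j, the values π(i) and π(j) are two distinct elements of {1, …, 117} in uniformly random order; by symmetry P[π(i) > π(j)] = 1/2.
By linearity: E[X] = 6786 · (1/2) = C(117, 2) · (1/2) = 6786/2 = 3393 ≈ 3393.000000.

E[X] = 3393 = 3393.000000.


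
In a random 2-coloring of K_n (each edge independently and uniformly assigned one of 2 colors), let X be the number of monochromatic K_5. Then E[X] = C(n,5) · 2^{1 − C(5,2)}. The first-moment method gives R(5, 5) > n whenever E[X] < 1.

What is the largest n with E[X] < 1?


We need C(n, 5) · 2^{1 − 10} < 1, i.e. C(n, 5) < 2^{10 − 1} = 512.
Check values of n near the boundary:
  n = 8: C(8, 5) = 56; 56 < 512? YES
  n = 9: C(9, 5) = 126; 126 < 512? YES
  n = 10: C(10, 5) = 252; 252 < 512? YES
  n = 11: C(11, 5) = 462; 462 < 512? YES
  n = 12: C(12, 5) = 792; 792 < 512? NO
The largest n with C(n, 5) < 512 is n = 11 (where E[X] = 231/256 ≈ 0.9023). Hence R(5, 5) > 11, i.e. R(5, 5) ≥ 12.

Largest n = 11; hence R(5, 5) > 11.


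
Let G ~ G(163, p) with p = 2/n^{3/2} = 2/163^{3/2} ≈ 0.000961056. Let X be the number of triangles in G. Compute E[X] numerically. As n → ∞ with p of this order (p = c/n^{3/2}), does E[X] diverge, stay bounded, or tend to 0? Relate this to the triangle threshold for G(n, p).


Number of potential triangles: C(163, 3) = 708561.
Each occurs with probability p³ ≈ (0.000961056)³ ≈ 8.87658196e-10.
By linearity: E[X] = C(163, 3)·p³ ≈ 708561 · 8.87658196e-10 ≈ 0.000629.
Since α = 3/2 > 1, p = c/n^{3/2} = o(1/n) is below the triangle threshold p ~ 1/n. Asymptotically E[X] ~ (c³/6)·n^{3(1−α)} = (2³/6)·n^{-1.5} → 0, so by Markov's inequality G has no triangles w.h.p.

E[X] ≈ 0.000629; in regime p = Θ(1/n^{3/2}) E[X] tends to 0 (below the triangle threshold p ~ 1/n).


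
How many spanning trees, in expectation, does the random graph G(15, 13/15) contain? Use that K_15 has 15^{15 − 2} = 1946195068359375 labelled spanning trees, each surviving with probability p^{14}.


K_15 has 15^{15 − 2} = 1946195068359375 labelled spanning trees.
For each such spanning tree H, let X_H = 1 if all 14 edges of H are present in G. Then P[X_H = 1] = p^{14} = (13/15)^{14} = 3937376385699289/29192926025390625.
By linearity: E[X] = Σ_H E[X_H] = 1946195068359375 · p^{14} = 1946195068359375 · 3937376385699289/29192926025390625 = 3937376385699289/15.
Numerically: E[X] ≈ 2.62492e+14.

E[X] = 1946195068359375 · (13/15)^{14} = 3937376385699289/15 ≈ 2.62492e+14.


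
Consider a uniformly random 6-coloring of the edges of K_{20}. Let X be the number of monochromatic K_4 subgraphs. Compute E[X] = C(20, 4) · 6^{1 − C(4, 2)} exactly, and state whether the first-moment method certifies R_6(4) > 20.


E[X] = C(20, 4) · 6^{1 − 6} = 4845 · 6^{−5} = 4845/7776.
As a reduced fraction: E[X] = 1615/2592 ≈ 0.623.
Is E[X] < 1? YES.
Since E[X] < 1, there exists a 6-coloring of K_{20} with no monochromatic K_4; hence R_6(4) > 20.

E[X] = 1615/2592 ≈ 0.623; E[X] < 1, so R_6(4) > 20.


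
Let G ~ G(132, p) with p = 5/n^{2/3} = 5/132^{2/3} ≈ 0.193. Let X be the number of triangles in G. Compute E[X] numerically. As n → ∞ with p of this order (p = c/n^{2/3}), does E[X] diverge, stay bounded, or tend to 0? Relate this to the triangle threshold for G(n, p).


Number of potential triangles: C(132, 3) = 374660.
Each occurs with probability p³ ≈ (0.193)³ ≈ 7.17401e-03.
By linearity: E[X] = C(132, 3)·p³ ≈ 374660 · 7.17401e-03 ≈ 2687.816.
Since α = 2/3 < 1, p = c/n^{2/3} ≫ 1/n is above the triangle threshold p ~ 1/n. Asymptotically E[X] ~ (c³/6)·n^{3(1−α)} = (5³/6)·n^{1} → ∞; triangles are abundant w.h.p.

E[X] ≈ 2687.816; in regime p = Θ(1/n^{2/3}) E[X] diverges (above the triangle threshold p ~ 1/n).


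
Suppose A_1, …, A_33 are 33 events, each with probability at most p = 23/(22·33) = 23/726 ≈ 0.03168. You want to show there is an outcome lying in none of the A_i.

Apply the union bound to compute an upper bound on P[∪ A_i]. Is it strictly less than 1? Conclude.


Union bound: P[∪_{i=1}^{33} A_i] ≤ Σ_i P[A_i] ≤ 33·p = 33·(23/726) = 23/22.
Numerically: 23/22 ≈ 1.04545.
Is 23/22 < 1? NO.
Since the bound 23/22 is ≥ 1, the union bound is uninformative here; it does NOT by itself certify existence.

33·p = 23/22 ≈ 1.04545; existence NOT certified by the union bound.


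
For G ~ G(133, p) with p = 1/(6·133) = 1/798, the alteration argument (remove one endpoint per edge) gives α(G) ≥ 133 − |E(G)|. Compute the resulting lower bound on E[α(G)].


E[|E(G)|] = C(133, 2)·p = 8778 · (1/798) = 11.
E[α(G)] ≥ n − E[|E(G)|] = 133 − 11 = 122.
Numerically: ≈ 122.000000.
(This is only a lower bound; the true E[α(G)] may be larger.)

E[α(G)] ≥ 122 ≈ 122.000000.


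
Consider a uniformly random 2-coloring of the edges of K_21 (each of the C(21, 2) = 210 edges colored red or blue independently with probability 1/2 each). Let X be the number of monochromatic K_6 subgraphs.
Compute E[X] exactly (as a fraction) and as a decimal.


Let X = Σ_S X_S over the C(21, 6) = 54264 subsets S of size 6, where X_S = 1 if the K_6 on S is monochromatic.
For a fixed S, the K_6 on S has C(6, 2) = 15 edges. P[all 15 edges red] = (1/2)^15, and likewise for blue, so P[monochromatic] = 2·(1/2)^15 = 2^{1 − 15} = 1/16384.
Summing: E[X] = C(21, 6) · 2^{1 − 15} = 54264 · 1/16384 = 6783/2048.
Numerically: E[X] ≈ 3.3120.

E[X] = C(21,6)·2^(1−C(6,2)) = 6783/2048 ≈ 3.3120.


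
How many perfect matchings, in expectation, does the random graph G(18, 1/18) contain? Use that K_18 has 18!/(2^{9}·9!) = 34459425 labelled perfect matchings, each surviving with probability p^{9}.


K_18 has 18!/(2^{9}·9!) = 34459425 labelled perfect matchings.
For each such perfect matching H, let X_H = 1 if all 9 edges of H are present in G. Then P[X_H = 1] = p^{9} = (1/18)^{9} = 1/198359290368.
By linearity of expectation: E[X] = Σ_H E[X_H] = 34459425 · p^{9} = 34459425 · 1/198359290368 = 425425/2448880128.
Numerically: E[X] ≈ 0.00017372.

E[X] = 34459425 · (1/18)^{9} = 425425/2448880128 ≈ 0.00017372.


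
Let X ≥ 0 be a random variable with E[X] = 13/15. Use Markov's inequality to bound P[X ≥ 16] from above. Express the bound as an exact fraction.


μ = E[X] = 13/15, a = 16.
Markov: P[X ≥ 16] ≤ μ/a = (13/15)/16 = 13/240.
Numerically: ≈ 0.054.
(Since a = 16 > μ = 0.867, the bound 13/240 is < 1 and informative.)

P[X ≥ 16] ≤ 13/240 ≈ 0.054.


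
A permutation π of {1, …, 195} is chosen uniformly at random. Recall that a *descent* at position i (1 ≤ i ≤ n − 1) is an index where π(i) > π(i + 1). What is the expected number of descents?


Write X = Σ X_I over i = 1, …, 194, with X_I the indicator of one descent.
There are 194 indicators.
For each fixed i, the pair (π(i), π(i+1)) is a uniformly random ordered pair of distinct values from {1, …, 195}; by symmetry P[π(i) > π(i+1)] = 1/2.
By linearity: E[X] = 194 · (1/2) = (195 − 1) · (1/2) = 97 ≈ 97.000000.

E[X] = 97 = 97.000000.


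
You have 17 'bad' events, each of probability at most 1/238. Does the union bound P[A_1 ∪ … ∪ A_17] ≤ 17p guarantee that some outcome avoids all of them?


Union bound: P[∪_{i=1}^{17} A_i] ≤ Σ_i P[A_i] ≤ 17·p = 17·(1/238) = 1/14.
Numerically: 1/14 ≈ 0.07143.
Is 1/14 < 1? YES.
Since P[∪ A_i] ≤ 1/14 < 1, the complement has P[∩ A_i^c] ≥ 1 − 1/14 = 13/14 > 0, so some outcome avoids every A_i.

17·p = 1/14 ≈ 0.07143; existence CERTIFIED by the union bound.


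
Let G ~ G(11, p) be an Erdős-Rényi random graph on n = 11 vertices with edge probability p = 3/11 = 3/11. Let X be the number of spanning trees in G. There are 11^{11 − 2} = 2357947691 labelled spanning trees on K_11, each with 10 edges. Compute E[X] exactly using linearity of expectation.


K_11 has 11^{11 − 2} = 2357947691 labelled spanning trees.
For each such spanning tree H, let X_H = 1 if all 10 edges of H are present in G. Then P[X_H = 1] = p^{10} = (3/11)^{10} = 59049/25937424601.
By linearity: E[X] = Σ_H E[X_H] = 2357947691 · p^{10} = 2357947691 · 59049/25937424601 = 59049/11.
Numerically: E[X] ≈ 5368.1.

E[X] = 2357947691 · (3/11)^{10} = 59049/11 ≈ 5368.1.


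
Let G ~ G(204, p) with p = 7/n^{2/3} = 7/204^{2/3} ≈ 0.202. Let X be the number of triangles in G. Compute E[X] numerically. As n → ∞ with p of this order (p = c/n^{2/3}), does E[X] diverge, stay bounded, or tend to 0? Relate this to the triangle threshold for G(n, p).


Number of potential triangles: C(204, 3) = 1394204.
Each occurs with probability p³ ≈ (0.202)³ ≈ 8.2420223e-03.
By linearity: E[X] = C(204, 3)·p³ ≈ 1394204 · 8.2420223e-03 ≈ 11491.06046.
Since α = 2/3 < 1, p = c/n^{2/3} ≫ 1/n is above the triangle threshold p ~ 1/n. Asymptotically E[X] ~ (c³/6)·n^{3(1−α)} = (7³/6)·n^{1} → ∞; triangles are abundant w.h.p.

E[X] ≈ 11491.06046; in regime p = Θ(1/n^{2/3}) E[X] diverges (above the triangle threshold p ~ 1/n).


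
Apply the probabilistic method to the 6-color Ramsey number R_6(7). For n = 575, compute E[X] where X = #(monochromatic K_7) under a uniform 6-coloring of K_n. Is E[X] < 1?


E[X] = C(575, 7) · 6^{1 − 21} = 3974871393896975 · 6^{−20} = 3974871393896975/3656158440062976.
As a reduced fraction: E[X] = 3974871393896975/3656158440062976 ≈ 1.0871715.
Is E[X] < 1? NO.
Since E[X] ≥ 1, the first-moment bound is inconclusive at n = 575; it does NOT by itself certify R_6(7) > 575.

E[X] = 3974871393896975/3656158440062976 ≈ 1.0871715; E[X] ≥ 1; first-moment method inconclusive here.


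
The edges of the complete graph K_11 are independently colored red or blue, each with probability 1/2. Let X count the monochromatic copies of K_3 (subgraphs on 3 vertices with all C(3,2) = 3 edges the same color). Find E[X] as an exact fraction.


Let X = Σ_S X_S over the C(11, 3) = 165 subsets S of size 3, where X_S = 1 if the K_3 on S is monochromatic.
For a fixed S, the K_3 on S has C(3, 2) = 3 edges. P[all 3 edges red] = (1/2)^3, and likewise for blue, so P[monochromatic] = 2·(1/2)^3 = 2^{1 − 3} = 1/4.
By linearity of expectation: E[X] = C(11, 3) · 2^{1 − 3} = 165 · 1/4 = 165/4.
Numerically: E[X] ≈ 41.250000.

E[X] = C(11,3)·2^(1−C(3,2)) = 165/4 ≈ 41.250000.


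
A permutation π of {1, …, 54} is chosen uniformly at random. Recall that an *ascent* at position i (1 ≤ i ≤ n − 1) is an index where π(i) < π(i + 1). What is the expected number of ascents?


Write X = Σ X_I over i = 1, …, 53, with X_I the indicator of one ascent.
There are 53 indicators.
For each fixed i, the pair (π(i), π(i+1)) is a uniformly random ordered pair of distinct values from {1, …, 54}; by symmetry P[π(i) < π(i+1)] = 1/2.
By linearity: E[X] = 53 · (1/2) = (54 − 1) · (1/2) = 53/2 ≈ 26.500.

E[X] = 53/2 = 26.500.


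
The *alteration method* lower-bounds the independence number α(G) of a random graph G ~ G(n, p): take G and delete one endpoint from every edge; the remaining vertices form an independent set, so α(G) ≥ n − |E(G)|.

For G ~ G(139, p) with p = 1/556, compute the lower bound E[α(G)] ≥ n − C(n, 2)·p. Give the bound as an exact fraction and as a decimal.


E[|E(G)|] = C(139, 2)·p = 9591 · (1/556) = 69/4.
E[α(G)] ≥ n − E[|E(G)|] = 139 − 69/4 = 487/4.
Numerically: ≈ 121.750.
(This is only a lower bound; the true E[α(G)] may be larger.)

E[α(G)] ≥ 487/4 ≈ 121.750.


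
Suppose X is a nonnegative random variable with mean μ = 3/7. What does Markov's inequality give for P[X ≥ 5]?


μ = E[X] = 3/7, a = 5.
Markov: P[X ≥ 5] ≤ μ/a = (3/7)/5 = 3/35.
Numerically: ≈ 0.085714.
(Since a = 5 > μ = 0.428571, the bound 3/35 is < 1 and informative.)

P[X ≥ 5] ≤ 3/35 ≈ 0.085714.


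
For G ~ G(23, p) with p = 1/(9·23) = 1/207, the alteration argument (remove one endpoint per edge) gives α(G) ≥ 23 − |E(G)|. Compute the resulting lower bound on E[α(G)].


E[|E(G)|] = C(23, 2)·p = 253 · (1/207) = 11/9.
E[α(G)] ≥ n − E[|E(G)|] = 23 − 11/9 = 196/9.
Numerically: ≈ 21.778.
(This is only a lower bound; the true E[α(G)] may be larger.)

E[α(G)] ≥ 196/9 ≈ 21.778.


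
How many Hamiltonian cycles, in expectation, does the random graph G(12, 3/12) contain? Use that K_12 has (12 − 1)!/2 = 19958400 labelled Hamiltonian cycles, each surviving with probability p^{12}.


K_12 has (12 − 1)!/2 = 19958400 labelled Hamiltonian cycles.
For each such Hamiltonian cycle H, let X_H = 1 if all 12 edges of H are present in G. Then P[X_H = 1] = p^{12} = (1/4)^{12} = 1/16777216.
By linearity of expectation: E[X] = Σ_H E[X_H] = 19958400 · p^{12} = 19958400 · 1/16777216 = 155925/131072.
Numerically: E[X] ≈ 1.19.

E[X] = 19958400 · (1/4)^{12} = 155925/131072 ≈ 1.19.


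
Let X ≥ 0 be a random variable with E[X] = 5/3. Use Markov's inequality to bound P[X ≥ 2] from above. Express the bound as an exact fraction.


μ = E[X] = 5/3, a = 2.
Markov: P[X ≥ 2] ≤ μ/a = (5/3)/2 = 5/6.
Numerically: ≈ 0.8333.
(Since a = 2 > μ = 1.6667, the bound 5/6 is < 1 and informative.)

P[X ≥ 2] ≤ 5/6 ≈ 0.8333.


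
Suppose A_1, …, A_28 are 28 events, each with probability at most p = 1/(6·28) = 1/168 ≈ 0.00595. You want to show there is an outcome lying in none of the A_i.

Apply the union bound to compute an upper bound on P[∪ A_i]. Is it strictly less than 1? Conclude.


Union bound: P[∪_{i=1}^{28} A_i] ≤ Σ_i P[A_i] ≤ 28·p = 28·(1/168) = 1/6.
Numerically: 1/6 ≈ 0.16667.
Is 1/6 < 1? YES.
Since P[∪ A_i] ≤ 1/6 < 1, the complement has P[∩ A_i^c] ≥ 1 − 1/6 = 5/6 > 0, so some outcome avoids every A_i.

28·p = 1/6 ≈ 0.16667; existence CERTIFIED by the union bound.


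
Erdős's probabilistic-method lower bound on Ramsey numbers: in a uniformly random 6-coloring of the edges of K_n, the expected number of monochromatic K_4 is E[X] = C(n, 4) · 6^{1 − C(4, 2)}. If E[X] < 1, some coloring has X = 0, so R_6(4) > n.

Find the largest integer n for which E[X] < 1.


We need C(n, 4) · 6^{1 − 6} < 1, i.e. C(n, 4) < 6^{6 − 1} = 7776.
Check values of n near the boundary:
  n = 20: C(20, 4) = 4845; 4845 < 7776? YES
  n = 21: C(21, 4) = 5985; 5985 < 7776? YES
  n = 22: C(22, 4) = 7315; 7315 < 7776? YES
  n = 23: C(23, 4) = 8855; 8855 < 7776? NO
  n = 24: C(24, 4) = 10626; 10626 < 7776? NO
  n = 25: C(25, 4) = 12650; 12650 < 7776? NO
The largest n with C(n, 4) < 7776 is n = 22 (where E[X] = 7315/7776 ≈ 0.9407). Hence R_6(4) > 22, i.e. R_6(4) ≥ 23.

Largest n = 22; hence R_6(4) > 22.


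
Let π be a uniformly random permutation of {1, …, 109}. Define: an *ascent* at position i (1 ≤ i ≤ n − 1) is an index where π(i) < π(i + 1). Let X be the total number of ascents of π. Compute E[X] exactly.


Write X = Σ X_I over i = 1, …, 108, with X_I the indicator of one ascent.
There are 108 indicators.
For each fixed i, the pair (π(i), π(i+1)) is a uniformly random ordered pair of distinct values from {1, …, 109}; by symmetry P[π(i) < π(i+1)] = 1/2.
By linearity: E[X] = 108 · (1/2) = (109 − 1) · (1/2) = 54 ≈ 54.00000.

E[X] = 54 = 54.00000.


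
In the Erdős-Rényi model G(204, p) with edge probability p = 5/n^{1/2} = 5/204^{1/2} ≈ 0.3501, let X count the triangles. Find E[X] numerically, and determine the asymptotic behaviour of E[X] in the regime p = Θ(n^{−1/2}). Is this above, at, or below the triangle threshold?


Number of potential triangles: C(204, 3) = 1394204.
Each occurs with probability p³ ≈ (0.3501)³ ≈ 4.290074e-02.
By linearity: E[X] = C(204, 3)·p³ ≈ 1394204 · 4.290074e-02 ≈ 59812.3803.
Since α = 1/2 < 1, p = c/n^{1/2} ≫ 1/n is above the triangle threshold p ~ 1/n. Asymptotically E[X] ~ (c³/6)·n^{3(1−α)} = (5³/6)·n^{1.5} → ∞; triangles are abundant w.h.p.

E[X] ≈ 59812.3803; in regime p = Θ(1/n^{1/2}) E[X] diverges (above the triangle threshold p ~ 1/n).


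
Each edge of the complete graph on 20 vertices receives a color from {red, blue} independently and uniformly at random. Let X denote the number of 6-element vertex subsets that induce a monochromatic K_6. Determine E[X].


Let X = Σ_S X_S over the C(20, 6) = 38760 subsets S of size 6, where X_S = 1 if the K_6 on S is monochromatic.
For a fixed S, the K_6 on S has C(6, 2) = 15 edges. P[all 15 edges red] = (1/2)^15, and likewise for blue, so P[monochromatic] = 2·(1/2)^15 = 2^{1 − 15} = 1/16384.
By linearity of expectation: E[X] = C(20, 6) · 2^{1 − 15} = 38760 · 1/16384 = 4845/2048.
Numerically: E[X] ≈ 2.3657.

E[X] = C(20,6)·2^(1−C(6,2)) = 4845/2048 ≈ 2.3657.


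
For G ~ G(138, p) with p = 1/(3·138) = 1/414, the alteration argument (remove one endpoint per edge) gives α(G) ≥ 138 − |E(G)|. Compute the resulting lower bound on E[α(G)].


E[|E(G)|] = C(138, 2)·p = 9453 · (1/414) = 137/6.
E[α(G)] ≥ n − E[|E(G)|] = 138 − 137/6 = 691/6.
Numerically: ≈ 115.167.
(This is only a lower bound; the true E[α(G)] may be larger.)

E[α(G)] ≥ 691/6 ≈ 115.167.


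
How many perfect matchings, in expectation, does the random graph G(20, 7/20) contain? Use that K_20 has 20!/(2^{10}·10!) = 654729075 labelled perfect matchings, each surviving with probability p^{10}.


K_20 has 20!/(2^{10}·10!) = 654729075 labelled perfect matchings.
For each such perfect matching H, let X_H = 1 if all 10 edges of H are present in G. Then P[X_H = 1] = p^{10} = (7/20)^{10} = 282475249/10240000000000.
By linearity: E[X] = Σ_H E[X_H] = 654729075 · p^{10} = 654729075 · 282475249/10240000000000 = 7397790339526587/409600000000.
Numerically: E[X] ≈ 1.806e+04.

E[X] = 654729075 · (7/20)^{10} = 7397790339526587/409600000000 ≈ 1.806e+04.


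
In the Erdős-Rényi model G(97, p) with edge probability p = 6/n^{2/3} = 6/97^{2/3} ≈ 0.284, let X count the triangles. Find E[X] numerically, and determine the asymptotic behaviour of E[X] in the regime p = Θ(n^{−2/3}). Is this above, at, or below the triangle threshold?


Number of potential triangles: C(97, 3) = 147440.
Each occurs with probability p³ ≈ (0.284)³ ≈ 2.29567e-02.
By linearity: E[X] = C(97, 3)·p³ ≈ 147440 · 2.29567e-02 ≈ 3384.742.
Since α = 2/3 < 1, p = c/n^{2/3} ≫ 1/n is above the triangle threshold p ~ 1/n. Asymptotically E[X] ~ (c³/6)·n^{3(1−α)} = (6³/6)·n^{1} → ∞; triangles are abundant w.h.p.

E[X] ≈ 3384.742; in regime p = Θ(1/n^{2/3}) E[X] diverges (above the triangle threshold p ~ 1/n).


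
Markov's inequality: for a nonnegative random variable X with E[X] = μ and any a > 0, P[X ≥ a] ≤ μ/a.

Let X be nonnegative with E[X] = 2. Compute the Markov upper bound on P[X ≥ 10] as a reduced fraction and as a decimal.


μ = E[X] = 2, a = 10.
Markov: P[X ≥ 10] ≤ μ/a = (2)/10 = 1/5.
Numerically: ≈ 0.2000.
(Since a = 10 > μ = 2.0000, the bound 1/5 is < 1 and informative.)

P[X ≥ 10] ≤ 1/5 ≈ 0.2000.


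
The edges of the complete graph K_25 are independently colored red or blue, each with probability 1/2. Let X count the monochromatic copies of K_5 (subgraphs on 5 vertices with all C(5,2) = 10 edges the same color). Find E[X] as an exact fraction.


Let X = Σ_S X_S over the C(25, 5) = 53130 subsets S of size 5, where X_S = 1 if the K_5 on S is monochromatic.
For a fixed S, the K_5 on S has C(5, 2) = 10 edges. P[all 10 edges red] = (1/2)^10, and likewise for blue, so P[monochromatic] = 2·(1/2)^10 = 2^{1 − 10} = 1/512.
By linearity of expectation: E[X] = C(25, 5) · 2^{1 − 10} = 53130 · 1/512 = 26565/256.
Numerically: E[X] ≈ 103.7695.

E[X] = C(25,5)·2^(1−C(5,2)) = 26565/256 ≈ 103.7695.


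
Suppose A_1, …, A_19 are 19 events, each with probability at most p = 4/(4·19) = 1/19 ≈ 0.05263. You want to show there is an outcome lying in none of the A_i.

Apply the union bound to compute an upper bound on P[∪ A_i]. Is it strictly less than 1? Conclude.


Union bound: P[∪_{i=1}^{19} A_i] ≤ Σ_i P[A_i] ≤ 19·p = 19·(1/19) = 1.
Numerically: 1 ≈ 1.00000.
Is 1 < 1? NO.
Since the bound 1 is ≥ 1, the union bound is uninformative here; it does NOT by itself certify existence.

19·p = 1 ≈ 1.00000; existence NOT certified by the union bound.


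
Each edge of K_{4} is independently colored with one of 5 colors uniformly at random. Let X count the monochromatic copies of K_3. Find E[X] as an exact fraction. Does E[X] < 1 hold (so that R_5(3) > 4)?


E[X] = C(4, 3) · 5^{1 − 3} = 4 · 5^{−2} = 4/25.
As a reduced fraction: E[X] = 4/25 ≈ 0.16000.
Is E[X] < 1? YES.
Since E[X] < 1, there exists a 5-coloring of K_{4} with no monochromatic K_3; hence R_5(3) > 4.

E[X] = 4/25 ≈ 0.16000; E[X] < 1, so R_5(3) > 4.


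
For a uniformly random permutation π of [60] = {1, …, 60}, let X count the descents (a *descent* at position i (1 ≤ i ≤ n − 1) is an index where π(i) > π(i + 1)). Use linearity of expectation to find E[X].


Write X = Σ X_I over i = 1, …, 59, with X_I the indicator of one descent.
There are 59 indicators.
For each fixed i, the pair (π(i), π(i+1)) is a uniformly random ordered pair of distinct values from {1, …, 60}; by symmetry P[π(i) > π(i+1)] = 1/2.
By linearity: E[X] = 59 · (1/2) = (60 − 1) · (1/2) = 59/2 ≈ 29.5000.

E[X] = 59/2 = 29.5000.


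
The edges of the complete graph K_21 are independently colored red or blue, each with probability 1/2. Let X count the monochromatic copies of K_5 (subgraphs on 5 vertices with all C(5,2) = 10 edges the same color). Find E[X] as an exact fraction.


Let X = Σ_S X_S over the C(21, 5) = 20349 subsets S of size 5, where X_S = 1 if the K_5 on S is monochromatic.
For a fixed S, the K_5 on S has C(5, 2) = 10 edges. P[all 10 edges red] = (1/2)^10, and likewise for blue, so P[monochromatic] = 2·(1/2)^10 = 2^{1 − 10} = 1/512.
Summing: E[X] = C(21, 5) · 2^{1 − 10} = 20349 · 1/512 = 20349/512.
Numerically: E[X] ≈ 39.74414.

E[X] = C(21,5)·2^(1−C(5,2)) = 20349/512 ≈ 39.74414.


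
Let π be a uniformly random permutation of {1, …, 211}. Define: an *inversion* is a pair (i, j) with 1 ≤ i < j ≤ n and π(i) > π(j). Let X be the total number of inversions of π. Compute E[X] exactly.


Write X = Σ X_I over the C(211, 2) = 22155 pairs i < j, with X_I the indicator of one inversion.
There are 22155 indicators.
For each fixed pair i < j, the values π(i) and π(j) are two distinct elements of {1, …, 211} in uniformly random order; by symmetry P[π(i) > π(j)] = 1/2.
By linearity: E[X] = 22155 · (1/2) = C(211, 2) · (1/2) = 22155/2 = 22155/2 ≈ 11077.5000.

E[X] = 22155/2 = 11077.5000.


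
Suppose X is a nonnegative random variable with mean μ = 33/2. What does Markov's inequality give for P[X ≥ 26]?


μ = E[X] = 33/2, a = 26.
Markov: P[X ≥ 26] ≤ μ/a = (33/2)/26 = 33/52.
Numerically: ≈ 0.635.
(Since a = 26 > μ = 16.500, the bound 33/52 is < 1 and informative.)

P[X ≥ 26] ≤ 33/52 ≈ 0.635.


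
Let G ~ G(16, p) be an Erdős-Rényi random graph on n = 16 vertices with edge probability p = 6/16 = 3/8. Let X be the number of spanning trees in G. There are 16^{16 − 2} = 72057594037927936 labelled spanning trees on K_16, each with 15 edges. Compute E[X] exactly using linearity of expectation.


K_16 has 16^{16 − 2} = 72057594037927936 labelled spanning trees.
For each such spanning tree H, let X_H = 1 if all 15 edges of H are present in G. Then P[X_H = 1] = p^{15} = (3/8)^{15} = 14348907/35184372088832.
Summing the indicators: E[X] = Σ_H E[X_H] = 72057594037927936 · p^{15} = 72057594037927936 · 14348907/35184372088832 = 29386561536.
Numerically: E[X] ≈ 2.93866e+10.

E[X] = 72057594037927936 · (3/8)^{15} = 29386561536 ≈ 2.93866e+10.


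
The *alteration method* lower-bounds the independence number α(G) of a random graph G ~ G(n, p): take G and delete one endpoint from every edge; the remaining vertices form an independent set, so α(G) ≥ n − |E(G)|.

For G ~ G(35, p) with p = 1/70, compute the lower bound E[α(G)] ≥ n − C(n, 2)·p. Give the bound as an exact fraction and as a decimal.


E[|E(G)|] = C(35, 2)·p = 595 · (1/70) = 17/2.
E[α(G)] ≥ n − E[|E(G)|] = 35 − 17/2 = 53/2.
Numerically: ≈ 26.500000.
(This is only a lower bound; the true E[α(G)] may be larger.)

E[α(G)] ≥ 53/2 ≈ 26.500000.


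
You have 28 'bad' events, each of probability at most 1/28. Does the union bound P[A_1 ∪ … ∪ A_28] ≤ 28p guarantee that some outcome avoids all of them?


Union bound: P[∪_{i=1}^{28} A_i] ≤ Σ_i P[A_i] ≤ 28·p = 28·(1/28) = 1.
Numerically: 1 ≈ 1.00000.
Is 1 < 1? NO.
Since the bound 1 is ≥ 1, the union bound is uninformative here; it does NOT by itself certify existence.

28·p = 1 ≈ 1.00000; existence NOT certified by the union bound.


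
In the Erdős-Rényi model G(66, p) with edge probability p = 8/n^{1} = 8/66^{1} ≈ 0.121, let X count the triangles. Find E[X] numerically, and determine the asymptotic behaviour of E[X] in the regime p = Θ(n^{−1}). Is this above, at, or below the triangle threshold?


Number of potential triangles: C(66, 3) = 45760.
Each occurs with probability p³ ≈ (0.121)³ ≈ 1.78089e-03.
By linearity: E[X] = C(66, 3)·p³ ≈ 45760 · 1.78089e-03 ≈ 81.494.
Here α = 1, so p = 8/n is exactly at the triangle threshold p ~ 1/n. Asymptotically E[X] → c³/6 = 8³/6 = 256/3 ≈ 85.333, a bounded constant. In this regime the triangle count is asymptotically Poisson(c³/6).

E[X] ≈ 81.494; in regime p = Θ(1/n^{1}) E[X] stays bounded (at the triangle threshold p ~ 1/n).


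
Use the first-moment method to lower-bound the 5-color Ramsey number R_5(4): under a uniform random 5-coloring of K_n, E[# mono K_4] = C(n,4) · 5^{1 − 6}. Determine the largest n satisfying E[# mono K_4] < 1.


We need C(n, 4) · 5^{1 − 6} < 1, i.e. C(n, 4) < 5^{6 − 1} = 3125.
Check values of n near the boundary:
  n = 12: C(12, 4) = 495; 495 < 3125? YES
  n = 13: C(13, 4) = 715; 715 < 3125? YES
  n = 14: C(14, 4) = 1001; 1001 < 3125? YES
  n = 15: C(15, 4) = 1365; 1365 < 3125? YES
  n = 16: C(16, 4) = 1820; 1820 < 3125? YES
  n = 17: C(17, 4) = 2380; 2380 < 3125? YES
  n = 18: C(18, 4) = 3060; 3060 < 3125? YES
  n = 19: C(19, 4) = 3876; 3876 < 3125? NO
  n = 20: C(20, 4) = 4845; 4845 < 3125? NO
The largest n with C(n, 4) < 3125 is n = 18 (where E[X] = 612/625 ≈ 0.97920). Hence R_5(4) > 18, i.e. R_5(4) ≥ 19.

Largest n = 18; hence R_5(4) > 18.


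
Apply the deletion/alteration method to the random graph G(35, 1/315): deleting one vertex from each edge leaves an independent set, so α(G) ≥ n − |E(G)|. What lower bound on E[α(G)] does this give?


E[|E(G)|] = C(35, 2)·p = 595 · (1/315) = 17/9.
E[α(G)] ≥ n − E[|E(G)|] = 35 − 17/9 = 298/9.
Numerically: ≈ 33.111111.
(This is only a lower bound; the true E[α(G)] may be larger.)

E[α(G)] ≥ 298/9 ≈ 33.111111.


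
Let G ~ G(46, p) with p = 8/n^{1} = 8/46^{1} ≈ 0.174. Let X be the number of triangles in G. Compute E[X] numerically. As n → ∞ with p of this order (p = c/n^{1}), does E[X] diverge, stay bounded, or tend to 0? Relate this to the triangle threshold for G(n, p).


Number of potential triangles: C(46, 3) = 15180.
Each occurs with probability p³ ≈ (0.174)³ ≈ 5.26013e-03.
By linearity: E[X] = C(46, 3)·p³ ≈ 15180 · 5.26013e-03 ≈ 79.849.
Here α = 1, so p = 8/n is exactly at the triangle threshold p ~ 1/n. Asymptotically E[X] → c³/6 = 8³/6 = 256/3 ≈ 85.333, a bounded constant. In this regime the triangle count is asymptotically Poisson(c³/6).

E[X] ≈ 79.849; in regime p = Θ(1/n^{1}) E[X] stays bounded (at the triangle threshold p ~ 1/n).


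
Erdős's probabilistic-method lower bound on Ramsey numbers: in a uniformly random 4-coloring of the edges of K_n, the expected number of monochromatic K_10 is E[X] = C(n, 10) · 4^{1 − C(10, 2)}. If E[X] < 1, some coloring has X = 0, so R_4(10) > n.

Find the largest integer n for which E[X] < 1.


We need C(n, 10) · 4^{1 − 45} < 1, i.e. C(n, 10) < 4^{45 − 1} = 309485009821345068724781056.
Check values of n near the boundary:
  n = 2020: C(2020, 10) = 304832018578739931133653656; 304832018578739931133653656 < 309485009821345068724781056? YES
  n = 2021: C(2021, 10) = 306347841644770462864800616; 306347841644770462864800616 < 309485009821345068724781056? YES
  n = 2022: C(2022, 10) = 307870445231474093395937796; 307870445231474093395937796 < 309485009821345068724781056? YES
  n = 2023: C(2023, 10) = 309399856285778485315440716; 309399856285778485315440716 < 309485009821345068724781056? YES
  n = 2024: C(2024, 10) = 310936101848269937576192656; 310936101848269937576192656 < 309485009821345068724781056? NO
  n = 2025: C(2025, 10) = 312479209053472269772600560; 312479209053472269772600560 < 309485009821345068724781056? NO
  n = 2026: C(2026, 10) = 314029205130126398094885285; 314029205130126398094885285 < 309485009821345068724781056? NO
The largest n with C(n, 10) < 309485009821345068724781056 is n = 2023 (where E[X] = 77349964071444621328860179/77371252455336267181195264 ≈ 1.000). Hence R_4(10) > 2023, i.e. R_4(10) ≥ 2024.

Largest n = 2023; hence R_4(10) > 2023.


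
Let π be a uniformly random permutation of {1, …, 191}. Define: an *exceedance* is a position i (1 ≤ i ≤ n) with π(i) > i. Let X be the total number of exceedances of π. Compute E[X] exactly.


Write X = Σ_{i=1}^{191} X_i, where X_i = 1_{π(i) > i}.
For each fixed i, π(i) is uniform over {1, …, 191} (marginal of a uniform permutation), so P[π(i) > i] = (n − i)/n. Summing: Σ_{i=1}^{191} (n − i)/n = (0 + 1 + … + 190)/191 = 191(191 − 1)/(2·191) = (191 − 1)/2.
Hence E[X] = Σ_{i=1}^{191} (191 − i)/191 = 95 ≈ 95.0000.

E[X] = 95 = 95.0000.


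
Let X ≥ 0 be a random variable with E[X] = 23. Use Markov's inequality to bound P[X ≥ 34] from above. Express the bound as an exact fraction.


μ = E[X] = 23, a = 34.
Markov: P[X ≥ 34] ≤ μ/a = (23)/34 = 23/34.
Numerically: ≈ 0.676.
(Since a = 34 > μ = 23.000, the bound 23/34 is < 1 and informative.)

P[X ≥ 34] ≤ 23/34 ≈ 0.676.


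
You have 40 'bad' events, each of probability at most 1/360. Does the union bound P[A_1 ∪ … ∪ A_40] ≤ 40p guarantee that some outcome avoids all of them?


Union bound: P[∪_{i=1}^{40} A_i] ≤ Σ_i P[A_i] ≤ 40·p = 40·(1/360) = 1/9.
Numerically: 1/9 ≈ 0.111111.
Is 1/9 < 1? YES.
Since P[∪ A_i] ≤ 1/9 < 1, the complement has P[∩ A_i^c] ≥ 1 − 1/9 = 8/9 > 0, so some outcome avoids every A_i.

40·p = 1/9 ≈ 0.111111; existence CERTIFIED by the union bound.


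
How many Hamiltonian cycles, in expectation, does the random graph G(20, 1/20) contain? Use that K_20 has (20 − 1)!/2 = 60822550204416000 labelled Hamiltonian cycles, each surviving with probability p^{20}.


K_20 has (20 − 1)!/2 = 60822550204416000 labelled Hamiltonian cycles.
For each such Hamiltonian cycle H, let X_H = 1 if all 20 edges of H are present in G. Then P[X_H = 1] = p^{20} = (1/20)^{20} = 1/104857600000000000000000000.
By linearity: E[X] = Σ_H E[X_H] = 60822550204416000 · p^{20} = 60822550204416000 · 1/104857600000000000000000000 = 14849255421/25600000000000000000.
Numerically: E[X] ≈ 5.8005e-10.

E[X] = 60822550204416000 · (1/20)^{20} = 14849255421/25600000000000000000 ≈ 5.8005e-10.


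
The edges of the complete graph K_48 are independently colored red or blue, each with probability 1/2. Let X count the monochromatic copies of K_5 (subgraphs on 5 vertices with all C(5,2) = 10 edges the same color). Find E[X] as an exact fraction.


Let X = Σ_S X_S over the C(48, 5) = 1712304 subsets S of size 5, where X_S = 1 if the K_5 on S is monochromatic.
For a fixed S, the K_5 on S has C(5, 2) = 10 edges. P[all 10 edges red] = (1/2)^10, and likewise for blue, so P[monochromatic] = 2·(1/2)^10 = 2^{1 − 10} = 1/512.
By linearity: E[X] = C(48, 5) · 2^{1 − 10} = 1712304 · 1/512 = 107019/32.
Numerically: E[X] ≈ 3344.3438.

E[X] = C(48,5)·2^(1−C(5,2)) = 107019/32 ≈ 3344.3438.


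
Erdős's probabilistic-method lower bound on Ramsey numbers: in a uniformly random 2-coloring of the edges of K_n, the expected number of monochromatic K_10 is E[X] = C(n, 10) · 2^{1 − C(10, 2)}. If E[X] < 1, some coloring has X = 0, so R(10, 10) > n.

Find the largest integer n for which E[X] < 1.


We need C(n, 10) · 2^{1 − 45} < 1, i.e. C(n, 10) < 2^{45 − 1} = 17592186044416.
Check values of n near the boundary:
  n = 94: C(94, 10) = 9041256841903; 9041256841903 < 17592186044416? YES
  n = 95: C(95, 10) = 10104934117421; 10104934117421 < 17592186044416? YES
  n = 96: C(96, 10) = 11279926456656; 11279926456656 < 17592186044416? YES
  n = 97: C(97, 10) = 12576469727536; 12576469727536 < 17592186044416? YES
  n = 98: C(98, 10) = 14005614014756; 14005614014756 < 17592186044416? YES
  n = 99: C(99, 10) = 15579278510796; 15579278510796 < 17592186044416? YES
  n = 100: C(100, 10) = 17310309456440; 17310309456440 < 17592186044416? YES
  n = 101: C(101, 10) = 19212541264840; 19212541264840 < 17592186044416? NO
  n = 102: C(102, 10) = 21300860967540; 21300860967540 < 17592186044416? NO
The largest n with C(n, 10) < 17592186044416 is n = 100 (where E[X] = 2163788682055/2199023255552 ≈ 0.9839772). Hence R(10, 10) > 100, i.e. R(10, 10) ≥ 101.

Largest n = 100; hence R(10, 10) > 100.
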